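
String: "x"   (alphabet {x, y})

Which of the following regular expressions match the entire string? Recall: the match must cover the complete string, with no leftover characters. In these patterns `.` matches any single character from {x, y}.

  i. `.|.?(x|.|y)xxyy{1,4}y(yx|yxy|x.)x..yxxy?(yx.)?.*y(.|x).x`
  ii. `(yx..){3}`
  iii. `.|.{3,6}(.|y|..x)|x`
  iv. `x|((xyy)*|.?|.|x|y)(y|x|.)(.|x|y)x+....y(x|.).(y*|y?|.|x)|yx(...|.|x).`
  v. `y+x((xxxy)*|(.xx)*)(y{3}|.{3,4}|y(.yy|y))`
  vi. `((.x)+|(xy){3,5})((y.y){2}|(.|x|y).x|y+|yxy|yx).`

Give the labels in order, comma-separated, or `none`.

i, iii, iv

i → match
ii → no match — must start with "yx"
iii → match
iv → match
v → no match — must start with "y"
vi → no match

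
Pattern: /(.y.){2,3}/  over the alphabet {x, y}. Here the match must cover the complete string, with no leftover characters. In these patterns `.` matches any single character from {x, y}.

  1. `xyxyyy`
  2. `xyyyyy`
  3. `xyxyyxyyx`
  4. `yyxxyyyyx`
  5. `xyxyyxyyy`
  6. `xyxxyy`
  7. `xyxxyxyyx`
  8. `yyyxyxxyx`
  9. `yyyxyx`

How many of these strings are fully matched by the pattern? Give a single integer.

9

1 → match
2 → match
3 → match
4 → match
5 → match
6 → match
7 → match
8 → match
9 → match
Total matched: 9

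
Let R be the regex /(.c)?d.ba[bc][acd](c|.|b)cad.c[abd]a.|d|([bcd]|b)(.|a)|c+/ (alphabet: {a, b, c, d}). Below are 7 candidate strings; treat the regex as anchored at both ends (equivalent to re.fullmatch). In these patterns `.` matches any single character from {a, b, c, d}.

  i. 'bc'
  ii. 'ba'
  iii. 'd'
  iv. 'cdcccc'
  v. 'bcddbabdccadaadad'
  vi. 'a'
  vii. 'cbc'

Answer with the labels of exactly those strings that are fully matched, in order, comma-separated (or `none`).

i. 'bc' → match
ii. 'ba' → match
iii. 'd' → match
iv. 'cdcccc' → no match
v → no match
vi. 'a' → no match
vii. 'cbc' → no match

i, ii, iii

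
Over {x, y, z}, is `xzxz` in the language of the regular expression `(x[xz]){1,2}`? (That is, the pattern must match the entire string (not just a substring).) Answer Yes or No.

Yes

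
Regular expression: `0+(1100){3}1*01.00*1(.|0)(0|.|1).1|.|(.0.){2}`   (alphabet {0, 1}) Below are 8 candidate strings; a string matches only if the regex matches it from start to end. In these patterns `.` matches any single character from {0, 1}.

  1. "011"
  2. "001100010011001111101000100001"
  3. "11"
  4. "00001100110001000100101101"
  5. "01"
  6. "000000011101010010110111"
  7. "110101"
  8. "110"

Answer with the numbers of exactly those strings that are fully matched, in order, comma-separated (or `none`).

none

1. "011" → no match
2 → no match
3. "11" → no match
4 → no match
5. "01" → no match
6 → no match
7. "110101" → no match
8. "110" → no match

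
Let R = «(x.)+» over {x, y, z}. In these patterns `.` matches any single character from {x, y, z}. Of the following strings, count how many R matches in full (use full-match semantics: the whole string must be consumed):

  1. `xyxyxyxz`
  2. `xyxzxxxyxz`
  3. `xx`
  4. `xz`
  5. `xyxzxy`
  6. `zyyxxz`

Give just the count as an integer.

1 → match
2 → match
3 → match
4 → match
5 → match
6 → no match — must start with `x`
Total matched: 5

5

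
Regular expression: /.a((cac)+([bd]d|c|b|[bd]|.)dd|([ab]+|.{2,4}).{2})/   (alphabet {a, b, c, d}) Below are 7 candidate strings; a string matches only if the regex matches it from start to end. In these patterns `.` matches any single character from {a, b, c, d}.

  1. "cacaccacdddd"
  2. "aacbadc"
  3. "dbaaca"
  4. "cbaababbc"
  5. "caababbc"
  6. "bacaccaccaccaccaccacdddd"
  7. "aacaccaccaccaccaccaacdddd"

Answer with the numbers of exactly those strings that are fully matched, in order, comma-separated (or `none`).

1 → match
2 → match
3 → no match
4 → no match
5 → match
6 → match
7 → no match

1, 2, 5, 6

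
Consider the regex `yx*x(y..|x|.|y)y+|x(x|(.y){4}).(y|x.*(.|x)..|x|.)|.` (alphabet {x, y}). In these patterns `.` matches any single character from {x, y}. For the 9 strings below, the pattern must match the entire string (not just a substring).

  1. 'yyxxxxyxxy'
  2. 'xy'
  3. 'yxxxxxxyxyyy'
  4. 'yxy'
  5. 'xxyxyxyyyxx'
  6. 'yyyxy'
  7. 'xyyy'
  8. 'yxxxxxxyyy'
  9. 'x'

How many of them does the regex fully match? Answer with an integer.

1 → no match
2 → no match
3 → match
4 → no match
5 → match
6 → no match
7 → no match
8 → match
9 → match
Total matched: 4

4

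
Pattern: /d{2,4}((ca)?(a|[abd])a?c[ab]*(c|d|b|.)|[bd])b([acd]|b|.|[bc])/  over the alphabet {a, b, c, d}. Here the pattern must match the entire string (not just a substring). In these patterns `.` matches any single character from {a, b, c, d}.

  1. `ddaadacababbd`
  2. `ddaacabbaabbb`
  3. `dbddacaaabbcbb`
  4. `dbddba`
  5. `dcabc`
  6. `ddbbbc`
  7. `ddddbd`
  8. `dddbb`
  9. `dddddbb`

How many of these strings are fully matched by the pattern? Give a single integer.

1 → no match
2 → match
3 → no match
4. `dbddba` → no match
5. `dcabc` → no match
6. `ddbbbc` → no match
7. `ddddbd` → match
8. `dddbb` → match
9. `dddddbb` → match
Total matched: 4

4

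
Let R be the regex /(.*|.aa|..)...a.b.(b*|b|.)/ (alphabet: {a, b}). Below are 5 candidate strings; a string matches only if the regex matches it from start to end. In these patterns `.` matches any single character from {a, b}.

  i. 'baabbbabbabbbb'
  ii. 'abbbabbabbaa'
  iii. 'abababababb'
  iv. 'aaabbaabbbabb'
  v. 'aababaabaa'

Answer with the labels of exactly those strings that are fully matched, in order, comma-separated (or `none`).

i, ii, v

i → match
ii → match
iii → no match
iv → no match
v → match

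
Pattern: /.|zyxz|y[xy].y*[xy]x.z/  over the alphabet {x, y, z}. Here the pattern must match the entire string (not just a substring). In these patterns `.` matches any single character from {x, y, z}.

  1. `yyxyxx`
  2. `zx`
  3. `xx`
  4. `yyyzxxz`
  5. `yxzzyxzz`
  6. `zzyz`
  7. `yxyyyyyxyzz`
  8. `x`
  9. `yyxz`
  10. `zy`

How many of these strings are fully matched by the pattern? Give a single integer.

1. `yyxyxx` → no match
2. `zx` → no match
3. `xx` → no match
4. `yyyzxxz` → no match
5. `yxzzyxzz` → no match
6. `zzyz` → no match
7. `yxyyyyyxyzz` → no match
8. `x` → match
9. `yyxz` → no match
10. `zy` → no match
Total matched: 1

1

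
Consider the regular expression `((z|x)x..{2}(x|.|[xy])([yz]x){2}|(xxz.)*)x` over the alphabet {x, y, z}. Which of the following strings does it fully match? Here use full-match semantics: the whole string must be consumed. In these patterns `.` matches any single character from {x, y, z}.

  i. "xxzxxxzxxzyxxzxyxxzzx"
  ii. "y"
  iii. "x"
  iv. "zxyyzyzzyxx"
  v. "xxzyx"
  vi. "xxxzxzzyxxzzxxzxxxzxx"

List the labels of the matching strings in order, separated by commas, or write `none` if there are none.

iii, v

i → no match
ii → no match — must end with "x"
iii → match
iv → no match
v → match
vi → no match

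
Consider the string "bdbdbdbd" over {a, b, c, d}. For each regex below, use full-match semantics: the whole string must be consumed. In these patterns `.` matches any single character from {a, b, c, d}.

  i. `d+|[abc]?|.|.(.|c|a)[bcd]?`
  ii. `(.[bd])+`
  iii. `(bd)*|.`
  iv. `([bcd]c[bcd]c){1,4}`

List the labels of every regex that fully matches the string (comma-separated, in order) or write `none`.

ii, iii

i → no match
ii → match
iii → match
iv → no match — must end with "c"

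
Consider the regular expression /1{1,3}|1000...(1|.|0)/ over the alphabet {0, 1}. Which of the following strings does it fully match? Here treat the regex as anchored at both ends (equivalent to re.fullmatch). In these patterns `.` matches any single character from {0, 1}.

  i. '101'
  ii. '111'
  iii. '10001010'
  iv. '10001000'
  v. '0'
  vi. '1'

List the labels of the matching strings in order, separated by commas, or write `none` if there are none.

ii, iii, iv, vi

i. '101' → no match
ii. '111' → match
iii. '10001010' → match
iv. '10001000' → match
v. '0' → no match
vi. '1' → match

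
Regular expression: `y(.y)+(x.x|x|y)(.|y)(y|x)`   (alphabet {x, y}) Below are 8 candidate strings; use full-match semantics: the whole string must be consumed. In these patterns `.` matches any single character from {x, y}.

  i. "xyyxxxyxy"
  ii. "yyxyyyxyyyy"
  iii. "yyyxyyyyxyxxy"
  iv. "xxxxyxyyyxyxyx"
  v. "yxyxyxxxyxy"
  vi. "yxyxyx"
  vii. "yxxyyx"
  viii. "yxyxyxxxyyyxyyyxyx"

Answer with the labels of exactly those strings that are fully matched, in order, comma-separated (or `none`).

i → no match — must start with "y"
ii → no match
iii → no match
iv → no match — must start with "y"
v → no match
vi → match
vii → no match
viii → no match

vi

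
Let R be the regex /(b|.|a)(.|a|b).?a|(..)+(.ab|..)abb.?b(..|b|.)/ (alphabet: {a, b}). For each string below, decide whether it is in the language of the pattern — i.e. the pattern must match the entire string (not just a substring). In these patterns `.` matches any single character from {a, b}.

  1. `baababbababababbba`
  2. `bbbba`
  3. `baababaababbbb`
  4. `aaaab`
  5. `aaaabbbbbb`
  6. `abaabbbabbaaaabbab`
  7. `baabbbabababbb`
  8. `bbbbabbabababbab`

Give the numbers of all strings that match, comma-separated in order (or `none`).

1 → match
2 → no match
3 → match
4 → no match
5 → no match
6 → no match
7 → no match
8 → no match

1, 3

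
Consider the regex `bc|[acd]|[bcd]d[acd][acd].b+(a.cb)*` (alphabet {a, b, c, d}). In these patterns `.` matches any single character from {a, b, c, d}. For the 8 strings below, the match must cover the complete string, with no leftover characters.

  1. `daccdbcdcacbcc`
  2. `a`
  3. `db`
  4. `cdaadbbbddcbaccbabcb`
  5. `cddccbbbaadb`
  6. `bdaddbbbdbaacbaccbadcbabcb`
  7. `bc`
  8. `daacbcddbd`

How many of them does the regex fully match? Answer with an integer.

2

1 → no match
2 → match
3 → no match
4 → no match
5 → no match
6 → no match
7 → match
8 → no match
Total matched: 2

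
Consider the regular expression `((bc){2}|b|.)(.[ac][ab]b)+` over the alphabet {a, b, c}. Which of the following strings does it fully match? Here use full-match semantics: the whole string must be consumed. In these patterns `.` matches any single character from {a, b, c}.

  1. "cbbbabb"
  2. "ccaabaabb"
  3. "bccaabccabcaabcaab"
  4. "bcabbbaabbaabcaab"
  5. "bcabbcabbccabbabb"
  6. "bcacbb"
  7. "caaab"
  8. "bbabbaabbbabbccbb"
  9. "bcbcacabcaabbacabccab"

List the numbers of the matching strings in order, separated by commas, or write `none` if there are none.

2, 4, 5, 7, 8

1 → no match
2 → match
3 → no match
4 → match
5 → match
6 → no match
7 → match
8 → match
9 → no match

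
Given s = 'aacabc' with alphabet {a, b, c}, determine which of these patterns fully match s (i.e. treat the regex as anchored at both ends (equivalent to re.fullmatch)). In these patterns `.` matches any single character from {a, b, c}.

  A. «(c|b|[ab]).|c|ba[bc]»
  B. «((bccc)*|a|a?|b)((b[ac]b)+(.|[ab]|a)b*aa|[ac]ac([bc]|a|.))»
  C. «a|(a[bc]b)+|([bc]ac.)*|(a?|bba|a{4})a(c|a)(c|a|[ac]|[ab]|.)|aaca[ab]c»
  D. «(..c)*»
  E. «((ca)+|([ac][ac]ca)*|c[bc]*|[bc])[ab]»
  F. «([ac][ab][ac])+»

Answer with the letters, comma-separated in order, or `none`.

C, D, F

A → no match
B → no match
C → match
D → match
E → no match
F → match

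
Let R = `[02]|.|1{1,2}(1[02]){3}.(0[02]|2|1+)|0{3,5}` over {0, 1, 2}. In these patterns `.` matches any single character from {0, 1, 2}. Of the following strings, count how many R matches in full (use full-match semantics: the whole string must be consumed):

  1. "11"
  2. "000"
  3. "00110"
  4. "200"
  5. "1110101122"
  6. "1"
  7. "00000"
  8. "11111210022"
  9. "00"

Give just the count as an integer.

3

1 → no match
2 → match
3 → no match
4 → no match
5 → no match
6 → match
7 → match
8 → no match
9 → no match
Total matched: 3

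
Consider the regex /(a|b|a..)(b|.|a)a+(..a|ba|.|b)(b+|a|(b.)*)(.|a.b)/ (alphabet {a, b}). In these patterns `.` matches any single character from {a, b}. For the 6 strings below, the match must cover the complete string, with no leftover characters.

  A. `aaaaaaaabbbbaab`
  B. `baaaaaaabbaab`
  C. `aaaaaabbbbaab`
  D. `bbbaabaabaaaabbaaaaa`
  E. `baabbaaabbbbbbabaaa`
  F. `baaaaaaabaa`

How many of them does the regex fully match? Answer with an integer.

4

A → match
B → match
C → match
D → no match
E → no match
F → match
Total matched: 4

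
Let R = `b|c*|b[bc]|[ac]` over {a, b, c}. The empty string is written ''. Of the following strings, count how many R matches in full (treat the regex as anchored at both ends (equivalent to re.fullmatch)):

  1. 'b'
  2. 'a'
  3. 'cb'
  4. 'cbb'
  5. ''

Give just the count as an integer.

1. 'b' → match
2. 'a' → match
3. 'cb' → no match
4. 'cbb' → no match
5. '' → match
Total matched: 3

3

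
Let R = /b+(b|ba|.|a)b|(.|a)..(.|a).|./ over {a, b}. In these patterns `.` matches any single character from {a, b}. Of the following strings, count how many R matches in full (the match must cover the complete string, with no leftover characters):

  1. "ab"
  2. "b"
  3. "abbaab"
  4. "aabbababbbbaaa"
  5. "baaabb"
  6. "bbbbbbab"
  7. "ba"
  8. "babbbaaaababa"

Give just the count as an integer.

2

1 → no match
2 → match
3 → no match
4 → no match
5 → no match
6 → match
7 → no match
8 → no match
Total matched: 2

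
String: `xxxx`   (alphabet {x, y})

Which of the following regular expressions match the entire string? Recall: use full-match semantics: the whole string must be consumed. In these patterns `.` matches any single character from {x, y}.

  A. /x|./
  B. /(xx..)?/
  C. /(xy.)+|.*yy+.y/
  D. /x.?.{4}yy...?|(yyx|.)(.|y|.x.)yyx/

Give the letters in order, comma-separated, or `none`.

B

A → no match
B → match
C → no match
D → no match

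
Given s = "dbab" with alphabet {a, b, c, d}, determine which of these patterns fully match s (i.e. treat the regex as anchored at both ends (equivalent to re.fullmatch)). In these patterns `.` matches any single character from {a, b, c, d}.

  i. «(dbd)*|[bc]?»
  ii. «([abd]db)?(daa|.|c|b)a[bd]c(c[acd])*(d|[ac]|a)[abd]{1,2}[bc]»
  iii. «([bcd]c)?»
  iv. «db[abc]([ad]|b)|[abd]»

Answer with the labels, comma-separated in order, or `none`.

iv

i → no match
ii → no match
iii → no match
iv → match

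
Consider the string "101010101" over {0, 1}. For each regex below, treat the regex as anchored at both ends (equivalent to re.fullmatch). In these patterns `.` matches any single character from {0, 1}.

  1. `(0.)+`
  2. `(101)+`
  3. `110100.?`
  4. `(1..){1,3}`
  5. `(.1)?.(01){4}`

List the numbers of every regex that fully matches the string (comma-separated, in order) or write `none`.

5

1 → no match — must start with "0"
2 → no match
3 → no match — must start with "110100"
4 → no match
5 → match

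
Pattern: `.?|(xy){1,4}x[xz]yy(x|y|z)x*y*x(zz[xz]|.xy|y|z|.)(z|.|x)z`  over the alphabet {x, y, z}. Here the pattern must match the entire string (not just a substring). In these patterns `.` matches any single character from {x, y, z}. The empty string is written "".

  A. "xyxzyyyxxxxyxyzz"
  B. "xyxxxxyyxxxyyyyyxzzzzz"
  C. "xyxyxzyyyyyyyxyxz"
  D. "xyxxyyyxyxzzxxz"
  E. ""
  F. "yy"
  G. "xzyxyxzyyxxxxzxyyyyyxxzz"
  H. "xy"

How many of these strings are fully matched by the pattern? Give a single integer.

4

A → match
B → no match
C → match
D → match
E → match
F → no match
G → no match
H → no match
Total matched: 4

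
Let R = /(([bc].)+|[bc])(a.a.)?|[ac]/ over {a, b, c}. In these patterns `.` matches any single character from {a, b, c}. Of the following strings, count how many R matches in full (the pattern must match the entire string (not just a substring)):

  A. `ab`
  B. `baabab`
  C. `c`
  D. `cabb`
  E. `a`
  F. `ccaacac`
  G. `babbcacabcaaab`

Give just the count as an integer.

5

A. `ab` → no match
B. `baabab` → match
C. `c` → match
D. `cabb` → match
E. `a` → match
F. `ccaacac` → no match
G → match
Total matched: 5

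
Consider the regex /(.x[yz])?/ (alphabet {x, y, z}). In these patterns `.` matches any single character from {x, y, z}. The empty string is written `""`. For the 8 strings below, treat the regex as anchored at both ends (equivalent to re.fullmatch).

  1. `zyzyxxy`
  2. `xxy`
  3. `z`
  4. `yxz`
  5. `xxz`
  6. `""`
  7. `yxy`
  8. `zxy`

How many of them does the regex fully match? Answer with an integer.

6

1 → no match
2 → match
3 → no match
4 → match
5 → match
6 → match
7 → match
8 → match
Total matched: 6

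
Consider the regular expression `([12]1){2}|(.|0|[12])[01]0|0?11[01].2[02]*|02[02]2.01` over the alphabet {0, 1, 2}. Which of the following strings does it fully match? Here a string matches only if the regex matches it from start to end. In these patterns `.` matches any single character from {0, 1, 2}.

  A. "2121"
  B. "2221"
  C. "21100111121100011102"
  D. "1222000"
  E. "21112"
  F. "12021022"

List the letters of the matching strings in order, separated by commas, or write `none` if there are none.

A → match
B → no match
C → no match
D → no match
E → no match
F → no match

A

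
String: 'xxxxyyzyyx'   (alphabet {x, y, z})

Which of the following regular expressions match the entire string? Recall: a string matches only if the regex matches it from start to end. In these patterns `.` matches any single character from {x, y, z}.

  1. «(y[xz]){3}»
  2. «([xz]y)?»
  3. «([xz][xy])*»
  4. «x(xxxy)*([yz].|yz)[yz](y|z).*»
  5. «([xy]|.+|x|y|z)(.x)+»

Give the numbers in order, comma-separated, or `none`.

1 → no match — must start with 'y'
2 → no match
3 → no match
4 → match
5 → match

4, 5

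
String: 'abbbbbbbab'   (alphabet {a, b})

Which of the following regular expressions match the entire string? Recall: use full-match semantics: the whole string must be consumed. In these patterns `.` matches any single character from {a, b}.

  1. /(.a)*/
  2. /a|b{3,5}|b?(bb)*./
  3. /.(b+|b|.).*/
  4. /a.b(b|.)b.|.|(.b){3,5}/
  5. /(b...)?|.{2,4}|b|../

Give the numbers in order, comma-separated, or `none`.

1 → no match
2 → no match
3 → match
4 → match
5 → no match

3, 4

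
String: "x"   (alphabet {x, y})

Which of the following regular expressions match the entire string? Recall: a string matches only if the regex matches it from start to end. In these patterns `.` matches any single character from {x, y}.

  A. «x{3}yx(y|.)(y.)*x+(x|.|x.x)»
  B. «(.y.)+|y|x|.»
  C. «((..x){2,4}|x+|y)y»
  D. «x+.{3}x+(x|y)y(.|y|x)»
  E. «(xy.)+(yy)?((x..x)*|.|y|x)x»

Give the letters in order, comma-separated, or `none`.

A → no match
B → match
C → no match — must end with "y"
D → no match
E → no match — must start with "xy"

B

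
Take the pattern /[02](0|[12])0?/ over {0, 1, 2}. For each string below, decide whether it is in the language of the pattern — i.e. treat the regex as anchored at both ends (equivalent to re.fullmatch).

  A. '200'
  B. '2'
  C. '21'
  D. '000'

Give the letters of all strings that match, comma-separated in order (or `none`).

A, C, D

A → match
B → no match
C → match
D → match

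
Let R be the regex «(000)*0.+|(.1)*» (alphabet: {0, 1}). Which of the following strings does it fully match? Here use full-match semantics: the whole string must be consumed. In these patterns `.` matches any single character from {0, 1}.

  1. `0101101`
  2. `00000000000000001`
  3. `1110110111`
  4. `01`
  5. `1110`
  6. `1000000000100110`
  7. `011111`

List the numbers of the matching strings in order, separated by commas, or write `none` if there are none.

1, 2, 4, 7

1 → match
2 → match
3 → no match
4 → match
5 → no match
6 → no match
7 → match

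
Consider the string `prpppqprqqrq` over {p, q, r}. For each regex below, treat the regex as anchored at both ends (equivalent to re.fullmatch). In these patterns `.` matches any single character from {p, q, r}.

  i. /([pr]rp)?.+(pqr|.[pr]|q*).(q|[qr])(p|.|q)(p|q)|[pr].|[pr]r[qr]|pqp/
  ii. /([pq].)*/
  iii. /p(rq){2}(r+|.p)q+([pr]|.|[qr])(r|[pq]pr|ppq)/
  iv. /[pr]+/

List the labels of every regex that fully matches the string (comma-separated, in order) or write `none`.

i → match
ii → no match
iii → no match — must start with `prq`
iv → no match

i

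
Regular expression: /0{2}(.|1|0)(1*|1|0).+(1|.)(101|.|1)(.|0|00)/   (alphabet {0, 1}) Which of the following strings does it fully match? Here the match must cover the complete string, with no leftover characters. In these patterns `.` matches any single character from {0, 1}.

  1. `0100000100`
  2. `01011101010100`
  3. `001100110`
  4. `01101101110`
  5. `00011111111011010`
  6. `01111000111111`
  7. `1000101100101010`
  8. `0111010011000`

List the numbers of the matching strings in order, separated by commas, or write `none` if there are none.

3, 5

1. `0100000100` → no match
2 → no match
3. `001100110` → match
4. `01101101110` → no match
5 → match
6 → no match
7 → no match — must start with `0`
8 → no match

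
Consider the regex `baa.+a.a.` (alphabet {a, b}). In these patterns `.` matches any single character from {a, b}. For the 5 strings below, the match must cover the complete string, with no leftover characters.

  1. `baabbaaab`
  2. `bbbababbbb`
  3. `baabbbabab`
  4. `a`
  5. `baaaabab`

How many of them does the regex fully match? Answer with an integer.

1 → match
2 → no match — must start with `baa`
3 → match
4 → no match — must start with `baa`
5 → match
Total matched: 3

3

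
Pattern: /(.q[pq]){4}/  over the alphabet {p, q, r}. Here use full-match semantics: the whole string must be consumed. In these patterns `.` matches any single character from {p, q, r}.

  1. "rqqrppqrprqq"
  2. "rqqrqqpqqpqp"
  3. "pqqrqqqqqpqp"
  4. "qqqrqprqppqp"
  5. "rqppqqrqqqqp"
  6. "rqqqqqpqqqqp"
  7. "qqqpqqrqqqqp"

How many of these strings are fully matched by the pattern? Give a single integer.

6

1 → no match
2 → match
3 → match
4 → match
5 → match
6 → match
7 → match
Total matched: 6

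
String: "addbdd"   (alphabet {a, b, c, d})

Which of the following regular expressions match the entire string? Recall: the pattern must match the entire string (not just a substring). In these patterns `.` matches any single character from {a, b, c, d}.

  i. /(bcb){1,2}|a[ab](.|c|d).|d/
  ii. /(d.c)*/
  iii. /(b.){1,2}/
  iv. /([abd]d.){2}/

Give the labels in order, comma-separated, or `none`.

i → no match
ii → no match
iii → no match — must start with "b"
iv → match

iv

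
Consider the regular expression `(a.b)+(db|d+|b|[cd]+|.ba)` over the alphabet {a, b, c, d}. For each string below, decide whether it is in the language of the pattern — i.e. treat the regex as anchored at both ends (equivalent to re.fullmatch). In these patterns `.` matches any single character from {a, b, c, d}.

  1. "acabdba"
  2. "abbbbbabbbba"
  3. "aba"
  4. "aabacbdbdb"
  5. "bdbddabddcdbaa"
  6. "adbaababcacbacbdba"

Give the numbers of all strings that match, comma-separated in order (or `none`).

none

1 → no match
2 → no match
3 → no match
4 → no match
5 → no match — must start with "a"
6 → no match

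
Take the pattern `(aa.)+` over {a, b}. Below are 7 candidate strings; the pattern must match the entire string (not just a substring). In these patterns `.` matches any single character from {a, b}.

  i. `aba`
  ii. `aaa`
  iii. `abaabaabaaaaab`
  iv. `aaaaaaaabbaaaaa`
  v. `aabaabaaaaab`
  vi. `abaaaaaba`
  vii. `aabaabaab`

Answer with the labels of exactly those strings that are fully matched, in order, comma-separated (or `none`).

ii, v, vii

i → no match — must start with `aa`
ii → match
iii → no match — must start with `aa`
iv → no match
v → match
vi → no match — must start with `aa`
vii → match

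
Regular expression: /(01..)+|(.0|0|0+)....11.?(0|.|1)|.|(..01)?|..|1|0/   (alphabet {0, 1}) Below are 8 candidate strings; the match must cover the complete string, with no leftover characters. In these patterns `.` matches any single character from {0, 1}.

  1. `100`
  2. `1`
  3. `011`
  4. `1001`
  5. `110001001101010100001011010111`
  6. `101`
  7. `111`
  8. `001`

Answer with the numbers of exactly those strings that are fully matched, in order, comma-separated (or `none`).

1 → no match
2 → match
3 → no match
4 → match
5 → no match
6 → no match
7 → no match
8 → no match

2, 4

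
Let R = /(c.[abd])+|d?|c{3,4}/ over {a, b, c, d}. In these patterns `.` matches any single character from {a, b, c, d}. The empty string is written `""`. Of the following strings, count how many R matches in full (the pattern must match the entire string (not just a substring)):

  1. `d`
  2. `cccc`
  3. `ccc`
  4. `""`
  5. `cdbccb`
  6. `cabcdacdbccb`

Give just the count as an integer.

6

1 → match
2 → match
3 → match
4 → match
5 → match
6 → match
Total matched: 6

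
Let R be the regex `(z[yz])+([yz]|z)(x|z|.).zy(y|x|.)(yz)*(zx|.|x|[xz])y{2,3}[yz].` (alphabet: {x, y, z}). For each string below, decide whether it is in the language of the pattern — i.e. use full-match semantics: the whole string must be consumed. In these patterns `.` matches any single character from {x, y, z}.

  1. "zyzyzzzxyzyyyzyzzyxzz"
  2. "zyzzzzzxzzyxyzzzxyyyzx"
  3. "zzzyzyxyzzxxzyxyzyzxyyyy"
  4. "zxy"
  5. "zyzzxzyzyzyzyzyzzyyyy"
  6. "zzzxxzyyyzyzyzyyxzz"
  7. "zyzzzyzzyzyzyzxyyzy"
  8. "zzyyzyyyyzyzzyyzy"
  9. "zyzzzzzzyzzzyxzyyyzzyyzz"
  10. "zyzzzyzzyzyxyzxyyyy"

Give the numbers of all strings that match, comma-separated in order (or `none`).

5, 7, 10

1 → no match
2 → no match
3 → no match
4 → no match
5 → match
6 → no match
7 → match
8 → no match
9 → no match
10 → match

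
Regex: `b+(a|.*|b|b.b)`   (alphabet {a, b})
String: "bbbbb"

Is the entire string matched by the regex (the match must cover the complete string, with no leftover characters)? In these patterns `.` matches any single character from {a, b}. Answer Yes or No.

Yes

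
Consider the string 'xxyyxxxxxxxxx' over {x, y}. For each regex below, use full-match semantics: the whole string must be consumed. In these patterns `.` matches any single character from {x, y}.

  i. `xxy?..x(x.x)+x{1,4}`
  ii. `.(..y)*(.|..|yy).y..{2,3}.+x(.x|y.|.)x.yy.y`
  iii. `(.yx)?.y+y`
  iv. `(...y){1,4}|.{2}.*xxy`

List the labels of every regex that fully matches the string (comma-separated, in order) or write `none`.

i

i → match
ii → no match — must end with 'y'
iii → no match — must end with 'yy'
iv → no match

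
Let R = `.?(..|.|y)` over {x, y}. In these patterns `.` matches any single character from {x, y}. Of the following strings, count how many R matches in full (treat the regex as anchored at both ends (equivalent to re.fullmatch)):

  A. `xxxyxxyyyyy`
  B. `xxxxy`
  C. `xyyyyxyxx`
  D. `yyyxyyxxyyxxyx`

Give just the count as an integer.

A → no match
B → no match
C → no match
D → no match
Total matched: 0

0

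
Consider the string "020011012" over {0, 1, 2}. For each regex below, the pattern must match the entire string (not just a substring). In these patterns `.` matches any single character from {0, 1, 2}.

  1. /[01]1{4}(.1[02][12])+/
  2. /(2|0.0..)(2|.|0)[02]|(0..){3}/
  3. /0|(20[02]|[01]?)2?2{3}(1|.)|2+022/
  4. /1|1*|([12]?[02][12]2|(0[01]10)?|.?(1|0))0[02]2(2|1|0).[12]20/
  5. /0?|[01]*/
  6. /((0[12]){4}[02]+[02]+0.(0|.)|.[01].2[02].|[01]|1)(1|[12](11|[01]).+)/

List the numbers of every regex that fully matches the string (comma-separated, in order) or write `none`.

1 → no match
2 → match
3 → no match
4 → no match
5 → no match
6 → match

2, 6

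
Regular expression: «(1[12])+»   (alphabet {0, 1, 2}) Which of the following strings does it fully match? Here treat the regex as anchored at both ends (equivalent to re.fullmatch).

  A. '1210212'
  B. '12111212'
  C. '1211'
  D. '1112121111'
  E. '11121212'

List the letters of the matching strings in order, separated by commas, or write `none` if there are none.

A. '1210212' → no match
B. '12111212' → match
C. '1211' → match
D. '1112121111' → match
E. '11121212' → match

B, C, D, E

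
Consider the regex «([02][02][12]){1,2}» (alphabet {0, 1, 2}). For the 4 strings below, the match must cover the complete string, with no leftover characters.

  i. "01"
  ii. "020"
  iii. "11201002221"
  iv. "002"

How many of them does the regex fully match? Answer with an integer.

i. "01" → no match
ii. "020" → no match
iii. "11201002221" → no match
iv. "002" → match
Total matched: 1

1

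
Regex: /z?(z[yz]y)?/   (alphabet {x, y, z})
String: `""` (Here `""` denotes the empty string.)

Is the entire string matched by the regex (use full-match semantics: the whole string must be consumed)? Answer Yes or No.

Yes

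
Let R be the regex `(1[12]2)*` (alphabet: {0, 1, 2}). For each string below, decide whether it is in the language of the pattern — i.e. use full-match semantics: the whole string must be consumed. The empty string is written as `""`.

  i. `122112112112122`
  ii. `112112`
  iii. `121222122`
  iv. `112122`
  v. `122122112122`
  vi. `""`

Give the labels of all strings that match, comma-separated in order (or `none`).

i → match
ii → match
iii → no match
iv → match
v → match
vi → match

i, ii, iv, v, vi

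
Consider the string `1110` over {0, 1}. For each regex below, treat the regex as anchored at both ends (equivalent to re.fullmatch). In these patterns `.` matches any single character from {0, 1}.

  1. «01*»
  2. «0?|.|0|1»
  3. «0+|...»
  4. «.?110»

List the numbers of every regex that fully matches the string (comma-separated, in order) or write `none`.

1 → no match — must start with `0`
2 → no match
3 → no match
4 → match

4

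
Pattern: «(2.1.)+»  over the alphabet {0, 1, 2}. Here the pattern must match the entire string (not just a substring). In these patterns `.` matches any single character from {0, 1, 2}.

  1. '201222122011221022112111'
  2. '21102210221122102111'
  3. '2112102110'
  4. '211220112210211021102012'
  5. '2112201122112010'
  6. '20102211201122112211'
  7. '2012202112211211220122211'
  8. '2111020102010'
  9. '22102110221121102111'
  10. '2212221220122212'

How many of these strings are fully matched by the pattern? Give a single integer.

7

1 → match
2 → match
3 → no match
4 → match
5 → match
6 → match
7 → no match
8 → no match
9 → match
10 → match
Total matched: 7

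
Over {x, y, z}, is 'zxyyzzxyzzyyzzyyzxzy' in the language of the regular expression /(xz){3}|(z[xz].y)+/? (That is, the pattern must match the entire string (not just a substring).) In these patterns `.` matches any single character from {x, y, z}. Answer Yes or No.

Yes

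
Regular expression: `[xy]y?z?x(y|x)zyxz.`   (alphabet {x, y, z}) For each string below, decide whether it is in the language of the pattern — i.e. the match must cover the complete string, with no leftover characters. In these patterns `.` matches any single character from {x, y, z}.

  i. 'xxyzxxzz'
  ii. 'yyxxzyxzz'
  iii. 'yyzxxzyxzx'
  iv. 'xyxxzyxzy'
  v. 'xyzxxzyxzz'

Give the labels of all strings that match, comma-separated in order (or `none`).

ii, iii, iv, v

i. 'xxyzxxzz' → no match
ii. 'yyxxzyxzz' → match
iii. 'yyzxxzyxzx' → match
iv. 'xyxxzyxzy' → match
v. 'xyzxxzyxzz' → match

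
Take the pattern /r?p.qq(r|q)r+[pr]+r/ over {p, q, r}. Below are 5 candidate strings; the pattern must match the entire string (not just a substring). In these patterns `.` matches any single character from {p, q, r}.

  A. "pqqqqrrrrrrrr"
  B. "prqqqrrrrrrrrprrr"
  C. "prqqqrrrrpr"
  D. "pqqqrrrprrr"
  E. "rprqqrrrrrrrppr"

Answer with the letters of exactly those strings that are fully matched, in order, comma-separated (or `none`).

A, B, C, D, E

A → match
B → match
C → match
D → match
E → match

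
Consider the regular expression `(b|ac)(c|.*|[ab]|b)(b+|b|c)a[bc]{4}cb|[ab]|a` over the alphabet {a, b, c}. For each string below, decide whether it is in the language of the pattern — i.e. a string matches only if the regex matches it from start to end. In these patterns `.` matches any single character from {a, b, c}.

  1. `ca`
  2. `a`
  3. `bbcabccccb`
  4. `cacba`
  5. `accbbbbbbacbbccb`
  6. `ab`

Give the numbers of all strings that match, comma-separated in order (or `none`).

2, 3, 5

1 → no match
2 → match
3 → match
4 → no match
5 → match
6 → no match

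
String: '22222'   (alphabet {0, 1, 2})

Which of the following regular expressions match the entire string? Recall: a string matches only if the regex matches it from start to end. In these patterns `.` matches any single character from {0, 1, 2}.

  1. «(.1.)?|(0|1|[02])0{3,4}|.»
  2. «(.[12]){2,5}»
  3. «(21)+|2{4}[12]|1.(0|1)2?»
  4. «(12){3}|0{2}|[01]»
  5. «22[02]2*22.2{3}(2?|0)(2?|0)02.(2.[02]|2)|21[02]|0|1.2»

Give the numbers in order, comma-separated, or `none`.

1 → no match
2 → no match
3 → match
4 → no match
5 → no match

3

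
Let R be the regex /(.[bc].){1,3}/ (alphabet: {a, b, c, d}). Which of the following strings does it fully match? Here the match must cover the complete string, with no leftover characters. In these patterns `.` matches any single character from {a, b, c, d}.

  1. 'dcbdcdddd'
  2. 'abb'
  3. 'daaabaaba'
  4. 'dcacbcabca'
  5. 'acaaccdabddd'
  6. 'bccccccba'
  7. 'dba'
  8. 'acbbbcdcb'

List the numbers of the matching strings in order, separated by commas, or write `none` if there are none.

2, 6, 7, 8

1 → no match
2 → match
3 → no match
4 → no match
5 → no match
6 → match
7 → match
8 → match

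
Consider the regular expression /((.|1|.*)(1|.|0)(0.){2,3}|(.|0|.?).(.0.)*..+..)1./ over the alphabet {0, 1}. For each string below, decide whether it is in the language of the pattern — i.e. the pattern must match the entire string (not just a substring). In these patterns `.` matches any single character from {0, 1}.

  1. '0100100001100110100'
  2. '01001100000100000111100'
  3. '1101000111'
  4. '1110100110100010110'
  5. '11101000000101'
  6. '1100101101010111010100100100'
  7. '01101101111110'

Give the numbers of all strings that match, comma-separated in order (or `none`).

3, 4, 7

1 → no match
2 → no match
3 → match
4 → match
5 → no match
6 → no match
7 → match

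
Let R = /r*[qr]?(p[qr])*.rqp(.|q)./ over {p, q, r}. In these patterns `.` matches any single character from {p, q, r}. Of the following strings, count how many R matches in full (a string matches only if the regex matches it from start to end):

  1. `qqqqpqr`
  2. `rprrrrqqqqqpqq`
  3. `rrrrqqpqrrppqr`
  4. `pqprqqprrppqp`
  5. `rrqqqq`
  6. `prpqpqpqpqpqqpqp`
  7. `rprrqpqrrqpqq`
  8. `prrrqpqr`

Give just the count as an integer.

1

1 → no match
2 → no match
3 → no match
4 → no match
5 → no match
6 → no match
7 → no match
8 → match
Total matched: 1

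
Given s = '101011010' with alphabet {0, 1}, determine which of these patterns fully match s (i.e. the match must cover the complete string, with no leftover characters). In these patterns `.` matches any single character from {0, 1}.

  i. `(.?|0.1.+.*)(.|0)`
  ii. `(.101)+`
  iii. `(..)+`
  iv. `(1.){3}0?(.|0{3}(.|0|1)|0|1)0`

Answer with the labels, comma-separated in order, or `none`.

iv

i → no match
ii → no match — must end with '101'
iii → no match
iv → match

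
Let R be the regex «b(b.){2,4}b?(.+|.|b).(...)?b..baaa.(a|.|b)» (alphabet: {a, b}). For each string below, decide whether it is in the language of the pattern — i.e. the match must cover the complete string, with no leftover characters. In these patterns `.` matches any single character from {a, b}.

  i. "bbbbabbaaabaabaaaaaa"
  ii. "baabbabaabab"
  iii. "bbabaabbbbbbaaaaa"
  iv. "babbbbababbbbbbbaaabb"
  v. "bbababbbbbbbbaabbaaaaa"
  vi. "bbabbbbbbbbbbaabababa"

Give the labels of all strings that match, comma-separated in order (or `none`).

i → no match
ii → no match — must start with "bb"
iii → match
iv → no match — must start with "bb"
v → no match
vi → no match

iii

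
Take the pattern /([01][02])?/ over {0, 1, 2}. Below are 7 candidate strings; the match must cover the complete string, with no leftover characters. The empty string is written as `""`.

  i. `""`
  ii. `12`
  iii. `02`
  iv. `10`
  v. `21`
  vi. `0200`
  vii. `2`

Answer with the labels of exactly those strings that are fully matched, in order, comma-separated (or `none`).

i → match
ii → match
iii → match
iv → match
v → no match
vi → no match
vii → no match

i, ii, iii, iv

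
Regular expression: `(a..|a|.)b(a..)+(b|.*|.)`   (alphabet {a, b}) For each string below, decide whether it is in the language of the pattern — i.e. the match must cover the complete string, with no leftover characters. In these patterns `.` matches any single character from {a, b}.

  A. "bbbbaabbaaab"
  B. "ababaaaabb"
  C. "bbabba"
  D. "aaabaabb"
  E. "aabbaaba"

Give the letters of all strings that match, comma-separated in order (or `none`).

B, C, D, E

A. "bbbbaabbaaab" → no match
B. "ababaaaabb" → match
C. "bbabba" → match
D. "aaabaabb" → match
E. "aabbaaba" → match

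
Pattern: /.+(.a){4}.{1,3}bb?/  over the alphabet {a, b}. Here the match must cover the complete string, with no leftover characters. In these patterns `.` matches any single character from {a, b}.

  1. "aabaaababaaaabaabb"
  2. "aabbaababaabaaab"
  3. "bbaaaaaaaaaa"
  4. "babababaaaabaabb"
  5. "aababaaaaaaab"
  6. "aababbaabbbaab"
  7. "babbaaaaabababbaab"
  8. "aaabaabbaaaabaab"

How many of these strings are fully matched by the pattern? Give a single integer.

1

1 → no match
2 → no match
3 → no match
4 → no match
5 → match
6 → no match
7 → no match
8 → no match
Total matched: 1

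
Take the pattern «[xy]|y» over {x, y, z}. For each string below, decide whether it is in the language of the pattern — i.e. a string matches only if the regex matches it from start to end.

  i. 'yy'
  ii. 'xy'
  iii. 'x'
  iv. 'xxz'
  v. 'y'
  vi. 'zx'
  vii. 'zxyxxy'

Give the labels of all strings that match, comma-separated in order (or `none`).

i → no match
ii → no match
iii → match
iv → no match
v → match
vi → no match
vii → no match

iii, v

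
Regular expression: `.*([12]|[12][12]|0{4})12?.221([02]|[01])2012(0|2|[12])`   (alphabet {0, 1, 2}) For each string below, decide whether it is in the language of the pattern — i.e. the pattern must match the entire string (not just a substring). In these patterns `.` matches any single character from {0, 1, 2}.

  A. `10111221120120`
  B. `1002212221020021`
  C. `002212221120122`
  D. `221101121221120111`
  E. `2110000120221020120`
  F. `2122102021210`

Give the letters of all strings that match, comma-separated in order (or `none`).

A → match
B → no match
C → match
D → no match
E → match
F → no match

A, C, E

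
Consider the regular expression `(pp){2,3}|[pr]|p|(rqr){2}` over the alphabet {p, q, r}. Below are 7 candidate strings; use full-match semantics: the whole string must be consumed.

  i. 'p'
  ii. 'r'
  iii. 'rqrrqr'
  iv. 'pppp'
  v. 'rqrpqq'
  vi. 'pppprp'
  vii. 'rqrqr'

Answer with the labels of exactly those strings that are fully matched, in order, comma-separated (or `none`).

i, ii, iii, iv

i → match
ii → match
iii → match
iv → match
v → no match
vi → no match
vii → no match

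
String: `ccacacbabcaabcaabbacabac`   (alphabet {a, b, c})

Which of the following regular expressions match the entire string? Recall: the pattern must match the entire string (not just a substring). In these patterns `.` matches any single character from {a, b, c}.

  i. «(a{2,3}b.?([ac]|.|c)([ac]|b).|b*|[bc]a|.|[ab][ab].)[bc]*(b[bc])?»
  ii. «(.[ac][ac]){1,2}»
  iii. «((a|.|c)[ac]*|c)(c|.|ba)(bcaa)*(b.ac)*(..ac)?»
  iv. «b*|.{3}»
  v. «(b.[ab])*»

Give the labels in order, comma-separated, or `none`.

iii

i → no match
ii → no match
iii → match
iv → no match
v → no match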